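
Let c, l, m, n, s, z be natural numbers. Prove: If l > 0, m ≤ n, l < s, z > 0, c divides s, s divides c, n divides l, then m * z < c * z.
n divides l and l > 0, therefore n ≤ l. Since m ≤ n, m ≤ l. Because s divides c and c divides s, s = c. Since l < s, l < c. m ≤ l, so m < c. Combining with z > 0, by multiplying by a positive, m * z < c * z.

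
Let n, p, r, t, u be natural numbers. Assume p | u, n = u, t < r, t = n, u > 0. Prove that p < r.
p | u and u > 0, so p ≤ u. t = n and t < r, hence n < r. Since n = u, u < r. p ≤ u, so p < r.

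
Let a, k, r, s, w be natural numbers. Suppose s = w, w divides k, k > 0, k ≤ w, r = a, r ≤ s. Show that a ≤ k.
w divides k and k > 0, therefore w ≤ k. Since k ≤ w, w = k. s = w, so s = k. Because r = a and r ≤ s, a ≤ s. s = k, so a ≤ k.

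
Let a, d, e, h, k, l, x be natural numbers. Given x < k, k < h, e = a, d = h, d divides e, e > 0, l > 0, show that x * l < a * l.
x < k and k < h, so x < h. d = h and d divides e, hence h divides e. Since e > 0, h ≤ e. e = a, so h ≤ a. From x < h, x < a. Since l > 0, by multiplying by a positive, x * l < a * l.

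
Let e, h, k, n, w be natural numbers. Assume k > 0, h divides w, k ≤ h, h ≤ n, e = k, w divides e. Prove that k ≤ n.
e = k and w divides e, therefore w divides k. h divides w, so h divides k. Since k > 0, h ≤ k. From k ≤ h, h = k. From h ≤ n, k ≤ n.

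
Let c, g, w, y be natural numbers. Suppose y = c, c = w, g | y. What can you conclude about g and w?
g | w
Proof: y = c and c = w, so y = w. g | y, so g | w.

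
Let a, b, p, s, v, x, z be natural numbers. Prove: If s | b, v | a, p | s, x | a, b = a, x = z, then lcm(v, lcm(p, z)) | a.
p | s and s | b, thus p | b. b = a, so p | a. Since x = z and x | a, z | a. p | a, so lcm(p, z) | a. Because v | a, lcm(v, lcm(p, z)) | a.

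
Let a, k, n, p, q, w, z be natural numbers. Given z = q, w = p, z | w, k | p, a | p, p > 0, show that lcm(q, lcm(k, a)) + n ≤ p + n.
w = p and z | w, hence z | p. Since z = q, q | p. Since k | p and a | p, lcm(k, a) | p. Since q | p, lcm(q, lcm(k, a)) | p. Because p > 0, lcm(q, lcm(k, a)) ≤ p. Then lcm(q, lcm(k, a)) + n ≤ p + n.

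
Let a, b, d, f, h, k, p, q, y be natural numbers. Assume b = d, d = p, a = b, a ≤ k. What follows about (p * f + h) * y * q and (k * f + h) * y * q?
(p * f + h) * y * q ≤ (k * f + h) * y * q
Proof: Because a = b and b = d, a = d. Since d = p, a = p. Since a ≤ k, p ≤ k. By multiplying by a non-negative, p * f ≤ k * f. Then p * f + h ≤ k * f + h. By multiplying by a non-negative, (p * f + h) * y ≤ (k * f + h) * y. By multiplying by a non-negative, (p * f + h) * y * q ≤ (k * f + h) * y * q.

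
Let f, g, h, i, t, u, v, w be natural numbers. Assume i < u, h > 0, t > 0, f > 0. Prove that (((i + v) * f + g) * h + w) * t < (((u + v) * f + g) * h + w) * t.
i < u, therefore i + v < u + v. Since f > 0, (i + v) * f < (u + v) * f. Then (i + v) * f + g < (u + v) * f + g. Because h > 0, ((i + v) * f + g) * h < ((u + v) * f + g) * h. Then ((i + v) * f + g) * h + w < ((u + v) * f + g) * h + w. From t > 0, (((i + v) * f + g) * h + w) * t < (((u + v) * f + g) * h + w) * t.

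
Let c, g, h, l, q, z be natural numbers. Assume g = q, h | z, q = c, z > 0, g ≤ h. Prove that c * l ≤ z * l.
g = q and q = c, so g = c. h | z and z > 0, hence h ≤ z. g ≤ h, so g ≤ z. g = c, so c ≤ z. Then c * l ≤ z * l.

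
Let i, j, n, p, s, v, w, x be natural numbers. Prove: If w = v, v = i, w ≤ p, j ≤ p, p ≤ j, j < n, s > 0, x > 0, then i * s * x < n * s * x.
w = v and v = i, thus w = i. j ≤ p and p ≤ j, hence j = p. Because j < n, p < n. Since w ≤ p, w < n. Since w = i, i < n. Combining with s > 0, by multiplying by a positive, i * s < n * s. Since x > 0, by multiplying by a positive, i * s * x < n * s * x.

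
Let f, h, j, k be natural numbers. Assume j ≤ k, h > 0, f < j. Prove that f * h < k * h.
From f < j and j ≤ k, f < k. h > 0, so f * h < k * h.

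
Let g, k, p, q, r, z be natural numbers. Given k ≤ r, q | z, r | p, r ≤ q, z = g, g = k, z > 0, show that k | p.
From z = g and g = k, z = k. q | z and z > 0, so q ≤ z. Since r ≤ q, r ≤ z. z = k, so r ≤ k. Since k ≤ r, r = k. r | p, so k | p.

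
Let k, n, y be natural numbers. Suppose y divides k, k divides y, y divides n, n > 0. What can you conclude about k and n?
k ≤ n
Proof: Since y divides k and k divides y, y = k. Since y divides n and n > 0, y ≤ n. y = k, so k ≤ n.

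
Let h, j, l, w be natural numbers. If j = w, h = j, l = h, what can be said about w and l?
w = l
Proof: l = h and h = j, thus l = j. From j = w, l = w. Then w = l.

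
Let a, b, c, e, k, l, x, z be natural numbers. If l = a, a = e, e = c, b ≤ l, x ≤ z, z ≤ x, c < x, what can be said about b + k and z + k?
b + k < z + k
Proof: l = a and a = e, hence l = e. e = c, so l = c. Since b ≤ l, b ≤ c. x ≤ z and z ≤ x, so x = z. c < x, so c < z. Since b ≤ c, b < z. Then b + k < z + k.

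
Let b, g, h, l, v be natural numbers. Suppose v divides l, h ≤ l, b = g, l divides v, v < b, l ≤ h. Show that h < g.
Since v divides l and l divides v, v = l. From l ≤ h and h ≤ l, l = h. Since v = l, v = h. b = g and v < b, hence v < g. v = h, so h < g.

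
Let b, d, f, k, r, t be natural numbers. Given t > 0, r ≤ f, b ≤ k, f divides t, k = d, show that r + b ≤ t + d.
f divides t and t > 0, therefore f ≤ t. Since r ≤ f, r ≤ t. Since k = d and b ≤ k, b ≤ d. Since r ≤ t, r + b ≤ t + d.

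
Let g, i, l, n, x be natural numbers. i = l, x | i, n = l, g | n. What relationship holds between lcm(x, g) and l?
lcm(x, g) | l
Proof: i = l and x | i, hence x | l. Because n = l and g | n, g | l. Since x | l, lcm(x, g) | l.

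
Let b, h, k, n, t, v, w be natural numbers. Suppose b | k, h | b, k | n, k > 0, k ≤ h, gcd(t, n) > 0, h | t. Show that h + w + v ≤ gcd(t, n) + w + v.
h | b and b | k, thus h | k. k > 0, so h ≤ k. Since k ≤ h, k = h. k | n, so h | n. Because h | t, h | gcd(t, n). gcd(t, n) > 0, so h ≤ gcd(t, n). Then h + w ≤ gcd(t, n) + w. Then h + w + v ≤ gcd(t, n) + w + v.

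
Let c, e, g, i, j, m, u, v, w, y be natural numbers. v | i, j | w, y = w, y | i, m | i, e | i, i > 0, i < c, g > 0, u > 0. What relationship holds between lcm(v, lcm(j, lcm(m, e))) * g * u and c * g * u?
lcm(v, lcm(j, lcm(m, e))) * g * u < c * g * u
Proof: y = w and y | i, therefore w | i. j | w, so j | i. From m | i and e | i, lcm(m, e) | i. Since j | i, lcm(j, lcm(m, e)) | i. v | i, so lcm(v, lcm(j, lcm(m, e))) | i. i > 0, so lcm(v, lcm(j, lcm(m, e))) ≤ i. From i < c, lcm(v, lcm(j, lcm(m, e))) < c. g > 0, so lcm(v, lcm(j, lcm(m, e))) * g < c * g. Since u > 0, lcm(v, lcm(j, lcm(m, e))) * g * u < c * g * u.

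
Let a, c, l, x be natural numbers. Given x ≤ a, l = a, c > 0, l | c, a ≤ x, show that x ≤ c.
a ≤ x and x ≤ a, hence a = x. l | c and c > 0, so l ≤ c. Since l = a, a ≤ c. a = x, so x ≤ c.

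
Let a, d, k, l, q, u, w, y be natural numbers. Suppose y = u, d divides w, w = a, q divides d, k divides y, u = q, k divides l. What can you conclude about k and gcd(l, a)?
k divides gcd(l, a)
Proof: Because y = u and u = q, y = q. Since k divides y, k divides q. q divides d and d divides w, hence q divides w. w = a, so q divides a. Since k divides q, k divides a. k divides l, so k divides gcd(l, a).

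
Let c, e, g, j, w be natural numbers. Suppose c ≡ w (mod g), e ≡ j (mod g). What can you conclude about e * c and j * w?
e * c ≡ j * w (mod g)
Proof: Because e ≡ j (mod g) and c ≡ w (mod g), by multiplying congruences, e * c ≡ j * w (mod g).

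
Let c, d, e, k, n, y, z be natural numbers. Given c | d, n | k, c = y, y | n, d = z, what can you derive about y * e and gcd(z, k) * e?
y * e | gcd(z, k) * e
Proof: c = y and c | d, hence y | d. Since d = z, y | z. y | n and n | k, therefore y | k. y | z, so y | gcd(z, k). Then y * e | gcd(z, k) * e.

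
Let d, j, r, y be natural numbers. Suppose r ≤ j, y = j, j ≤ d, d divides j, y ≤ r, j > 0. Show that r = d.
From y = j and y ≤ r, j ≤ r. r ≤ j, so r = j. From d divides j and j > 0, d ≤ j. Since j ≤ d, j = d. Since r = j, r = d.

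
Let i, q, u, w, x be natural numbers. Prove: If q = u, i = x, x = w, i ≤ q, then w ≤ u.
Since i = x and x = w, i = w. i ≤ q, so w ≤ q. From q = u, w ≤ u.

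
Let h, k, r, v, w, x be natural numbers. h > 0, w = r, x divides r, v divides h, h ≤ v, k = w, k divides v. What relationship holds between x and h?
x divides h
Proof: k = w and w = r, hence k = r. From v divides h and h > 0, v ≤ h. Since h ≤ v, v = h. k divides v, so k divides h. Since k = r, r divides h. Since x divides r, x divides h.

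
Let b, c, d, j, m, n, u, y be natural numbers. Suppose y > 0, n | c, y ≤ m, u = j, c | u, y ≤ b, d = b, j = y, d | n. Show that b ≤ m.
d | n and n | c, hence d | c. d = b, so b | c. u = j and c | u, so c | j. Since j = y, c | y. b | c, so b | y. Since y > 0, b ≤ y. Since y ≤ b, y = b. Because y ≤ m, b ≤ m.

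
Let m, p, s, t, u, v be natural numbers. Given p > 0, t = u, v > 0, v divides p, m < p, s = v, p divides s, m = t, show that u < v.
Because s = v and p divides s, p divides v. v > 0, so p ≤ v. v divides p and p > 0, therefore v ≤ p. p ≤ v, so p = v. Since m = t and t = u, m = u. Because m < p, u < p. From p = v, u < v.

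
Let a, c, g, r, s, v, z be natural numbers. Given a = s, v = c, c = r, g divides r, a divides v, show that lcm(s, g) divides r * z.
v = c and c = r, so v = r. Since a divides v, a divides r. Since a = s, s divides r. Since g divides r, lcm(s, g) divides r. Then lcm(s, g) divides r * z.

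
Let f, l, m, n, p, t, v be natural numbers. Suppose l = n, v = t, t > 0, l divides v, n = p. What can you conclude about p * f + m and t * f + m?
p * f + m ≤ t * f + m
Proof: v = t and l divides v, so l divides t. l = n, so n divides t. Since n = p, p divides t. Since t > 0, p ≤ t. By multiplying by a non-negative, p * f ≤ t * f. Then p * f + m ≤ t * f + m.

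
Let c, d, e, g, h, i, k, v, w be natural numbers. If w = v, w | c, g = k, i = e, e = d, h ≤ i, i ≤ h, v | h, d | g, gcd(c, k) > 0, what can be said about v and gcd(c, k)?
v ≤ gcd(c, k)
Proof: From w = v and w | c, v | c. i = e and e = d, so i = d. h ≤ i and i ≤ h, hence h = i. Since v | h, v | i. Since i = d, v | d. Since d | g, v | g. g = k, so v | k. Since v | c, v | gcd(c, k). Since gcd(c, k) > 0, v ≤ gcd(c, k).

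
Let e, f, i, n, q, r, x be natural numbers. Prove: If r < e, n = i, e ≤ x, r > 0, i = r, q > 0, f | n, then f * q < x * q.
Since n = i and i = r, n = r. f | n, so f | r. Since r > 0, f ≤ r. r < e and e ≤ x, thus r < x. f ≤ r, so f < x. Because q > 0, f * q < x * q.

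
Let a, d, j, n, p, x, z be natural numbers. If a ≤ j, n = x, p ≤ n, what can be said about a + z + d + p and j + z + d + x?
a + z + d + p ≤ j + z + d + x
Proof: a ≤ j, thus a + z ≤ j + z. Then a + z + d ≤ j + z + d. From n = x and p ≤ n, p ≤ x. a + z + d ≤ j + z + d, so a + z + d + p ≤ j + z + d + x.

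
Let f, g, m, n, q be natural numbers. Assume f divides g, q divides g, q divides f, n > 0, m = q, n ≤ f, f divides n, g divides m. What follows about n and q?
n = q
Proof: f divides n and n > 0, so f ≤ n. Since n ≤ f, n = f. Because m = q and g divides m, g divides q. Since q divides g, g = q. Since f divides g, f divides q. q divides f, so f = q. n = f, so n = q.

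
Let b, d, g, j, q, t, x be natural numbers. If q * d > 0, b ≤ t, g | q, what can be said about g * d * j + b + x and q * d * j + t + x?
g * d * j + b + x ≤ q * d * j + t + x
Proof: g | q, therefore g * d | q * d. Since q * d > 0, g * d ≤ q * d. Then g * d * j ≤ q * d * j. b ≤ t, thus b + x ≤ t + x. g * d * j ≤ q * d * j, so g * d * j + b + x ≤ q * d * j + t + x.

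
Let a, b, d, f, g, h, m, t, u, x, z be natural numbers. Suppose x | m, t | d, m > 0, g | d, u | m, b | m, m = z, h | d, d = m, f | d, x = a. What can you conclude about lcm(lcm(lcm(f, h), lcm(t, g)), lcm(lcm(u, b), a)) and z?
lcm(lcm(lcm(f, h), lcm(t, g)), lcm(lcm(u, b), a)) ≤ z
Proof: f | d and h | d, hence lcm(f, h) | d. Since t | d and g | d, lcm(t, g) | d. Since lcm(f, h) | d, lcm(lcm(f, h), lcm(t, g)) | d. Since d = m, lcm(lcm(f, h), lcm(t, g)) | m. u | m and b | m, so lcm(u, b) | m. Since x = a and x | m, a | m. lcm(u, b) | m, so lcm(lcm(u, b), a) | m. Since lcm(lcm(f, h), lcm(t, g)) | m, lcm(lcm(lcm(f, h), lcm(t, g)), lcm(lcm(u, b), a)) | m. Since m > 0, lcm(lcm(lcm(f, h), lcm(t, g)), lcm(lcm(u, b), a)) ≤ m. From m = z, lcm(lcm(lcm(f, h), lcm(t, g)), lcm(lcm(u, b), a)) ≤ z.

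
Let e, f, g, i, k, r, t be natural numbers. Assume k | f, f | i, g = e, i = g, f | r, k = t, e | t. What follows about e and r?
e | r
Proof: i = g and g = e, therefore i = e. Because f | i, f | e. Since k = t and k | f, t | f. e | t, so e | f. f | e, so f = e. Since f | r, e | r.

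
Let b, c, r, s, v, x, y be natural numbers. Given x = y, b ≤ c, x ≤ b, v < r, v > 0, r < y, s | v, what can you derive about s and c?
s < c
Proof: s | v and v > 0, thus s ≤ v. x = y and x ≤ b, so y ≤ b. Since r < y, r < b. Since v < r, v < b. s ≤ v, so s < b. b ≤ c, so s < c.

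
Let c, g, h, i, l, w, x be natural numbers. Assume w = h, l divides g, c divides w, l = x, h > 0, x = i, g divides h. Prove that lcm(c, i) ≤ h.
Since w = h and c divides w, c divides h. l = x and x = i, hence l = i. Since l divides g and g divides h, l divides h. l = i, so i divides h. Because c divides h, lcm(c, i) divides h. h > 0, so lcm(c, i) ≤ h.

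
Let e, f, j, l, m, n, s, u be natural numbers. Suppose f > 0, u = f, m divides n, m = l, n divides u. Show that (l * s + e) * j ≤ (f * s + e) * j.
u = f and n divides u, thus n divides f. m divides n, so m divides f. m = l, so l divides f. Since f > 0, l ≤ f. By multiplying by a non-negative, l * s ≤ f * s. Then l * s + e ≤ f * s + e. By multiplying by a non-negative, (l * s + e) * j ≤ (f * s + e) * j.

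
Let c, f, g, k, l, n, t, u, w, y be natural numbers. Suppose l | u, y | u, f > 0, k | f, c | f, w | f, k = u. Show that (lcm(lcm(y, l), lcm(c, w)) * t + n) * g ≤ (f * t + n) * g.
From y | u and l | u, lcm(y, l) | u. k = u and k | f, therefore u | f. lcm(y, l) | u, so lcm(y, l) | f. c | f and w | f, thus lcm(c, w) | f. Because lcm(y, l) | f, lcm(lcm(y, l), lcm(c, w)) | f. Since f > 0, lcm(lcm(y, l), lcm(c, w)) ≤ f. Then lcm(lcm(y, l), lcm(c, w)) * t ≤ f * t. Then lcm(lcm(y, l), lcm(c, w)) * t + n ≤ f * t + n. Then (lcm(lcm(y, l), lcm(c, w)) * t + n) * g ≤ (f * t + n) * g.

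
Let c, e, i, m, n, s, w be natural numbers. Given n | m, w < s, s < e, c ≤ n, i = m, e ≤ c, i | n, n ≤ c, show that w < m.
c ≤ n and n ≤ c, therefore c = n. i = m and i | n, so m | n. Since n | m, n = m. Because c = n, c = m. s < e and e ≤ c, hence s < c. From w < s, w < c. c = m, so w < m.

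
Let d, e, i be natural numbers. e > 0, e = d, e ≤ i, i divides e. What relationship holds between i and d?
i = d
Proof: Since i divides e and e > 0, i ≤ e. Since e ≤ i, i = e. Since e = d, i = d.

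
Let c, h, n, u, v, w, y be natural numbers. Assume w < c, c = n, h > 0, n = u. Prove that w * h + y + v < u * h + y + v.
From c = n and n = u, c = u. w < c, so w < u. Using h > 0 and multiplying by a positive, w * h < u * h. Then w * h + y < u * h + y. Then w * h + y + v < u * h + y + v.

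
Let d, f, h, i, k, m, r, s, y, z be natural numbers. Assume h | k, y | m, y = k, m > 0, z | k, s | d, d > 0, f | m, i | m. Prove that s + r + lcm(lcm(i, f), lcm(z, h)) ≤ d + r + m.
Because s | d and d > 0, s ≤ d. Then s + r ≤ d + r. i | m and f | m, hence lcm(i, f) | m. z | k and h | k, so lcm(z, h) | k. y = k and y | m, thus k | m. Because lcm(z, h) | k, lcm(z, h) | m. lcm(i, f) | m, so lcm(lcm(i, f), lcm(z, h)) | m. m > 0, so lcm(lcm(i, f), lcm(z, h)) ≤ m. Since s + r ≤ d + r, s + r + lcm(lcm(i, f), lcm(z, h)) ≤ d + r + m.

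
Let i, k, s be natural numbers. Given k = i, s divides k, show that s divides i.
k = i and s divides k. By substitution, s divides i.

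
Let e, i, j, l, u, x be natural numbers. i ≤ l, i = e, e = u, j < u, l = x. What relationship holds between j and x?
j < x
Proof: From i = e and i ≤ l, e ≤ l. Since l = x, e ≤ x. e = u, so u ≤ x. Since j < u, j < x.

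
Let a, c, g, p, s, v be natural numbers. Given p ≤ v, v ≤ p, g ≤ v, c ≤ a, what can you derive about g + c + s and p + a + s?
g + c + s ≤ p + a + s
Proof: From v ≤ p and p ≤ v, v = p. g ≤ v, so g ≤ p. Since c ≤ a, g + c ≤ p + a. Then g + c + s ≤ p + a + s.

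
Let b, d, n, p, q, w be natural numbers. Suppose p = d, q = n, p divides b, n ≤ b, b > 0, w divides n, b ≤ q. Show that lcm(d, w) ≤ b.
From p = d and p divides b, d divides b. q = n and b ≤ q, hence b ≤ n. n ≤ b, so n = b. Because w divides n, w divides b. Because d divides b, lcm(d, w) divides b. Since b > 0, lcm(d, w) ≤ b.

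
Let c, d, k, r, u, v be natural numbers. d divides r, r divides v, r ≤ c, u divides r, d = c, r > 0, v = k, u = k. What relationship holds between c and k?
c = k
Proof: d divides r and r > 0, thus d ≤ r. d = c, so c ≤ r. r ≤ c, so c = r. Because v = k and r divides v, r divides k. u = k and u divides r, thus k divides r. From r divides k, r = k. c = r, so c = k.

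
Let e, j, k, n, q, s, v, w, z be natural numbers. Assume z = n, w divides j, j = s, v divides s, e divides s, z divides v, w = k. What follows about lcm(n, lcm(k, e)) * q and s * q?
lcm(n, lcm(k, e)) * q divides s * q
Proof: From z divides v and v divides s, z divides s. Since z = n, n divides s. Because w = k and w divides j, k divides j. Since j = s, k divides s. Since e divides s, lcm(k, e) divides s. Since n divides s, lcm(n, lcm(k, e)) divides s. Then lcm(n, lcm(k, e)) * q divides s * q.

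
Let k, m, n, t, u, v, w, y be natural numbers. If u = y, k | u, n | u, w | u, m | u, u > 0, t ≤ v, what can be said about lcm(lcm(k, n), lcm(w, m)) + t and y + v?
lcm(lcm(k, n), lcm(w, m)) + t ≤ y + v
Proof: k | u and n | u, thus lcm(k, n) | u. w | u and m | u, hence lcm(w, m) | u. lcm(k, n) | u, so lcm(lcm(k, n), lcm(w, m)) | u. u > 0, so lcm(lcm(k, n), lcm(w, m)) ≤ u. From u = y, lcm(lcm(k, n), lcm(w, m)) ≤ y. Since t ≤ v, lcm(lcm(k, n), lcm(w, m)) + t ≤ y + v.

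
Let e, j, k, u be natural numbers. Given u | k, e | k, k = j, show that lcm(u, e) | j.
From u | k and e | k, lcm(u, e) | k. Since k = j, lcm(u, e) | j.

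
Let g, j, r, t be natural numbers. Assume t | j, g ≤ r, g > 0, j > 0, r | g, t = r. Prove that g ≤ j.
From r | g and g > 0, r ≤ g. Because g ≤ r, r = g. Since t = r, t = g. Since t | j and j > 0, t ≤ j. Since t = g, g ≤ j.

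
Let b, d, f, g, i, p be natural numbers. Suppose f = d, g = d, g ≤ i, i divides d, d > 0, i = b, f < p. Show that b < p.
g = d and g ≤ i, thus d ≤ i. Because i divides d and d > 0, i ≤ d. Since d ≤ i, d = i. Because f = d, f = i. Because i = b, f = b. f < p, so b < p.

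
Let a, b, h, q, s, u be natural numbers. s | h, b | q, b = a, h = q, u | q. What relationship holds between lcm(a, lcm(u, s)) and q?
lcm(a, lcm(u, s)) | q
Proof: b = a and b | q, so a | q. h = q and s | h, so s | q. u | q, so lcm(u, s) | q. From a | q, lcm(a, lcm(u, s)) | q.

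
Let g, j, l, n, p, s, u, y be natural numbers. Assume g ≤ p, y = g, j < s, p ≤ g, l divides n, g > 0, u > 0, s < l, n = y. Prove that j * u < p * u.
Because g ≤ p and p ≤ g, g = p. j < s and s < l, so j < l. Since n = y and y = g, n = g. Since l divides n, l divides g. Since g > 0, l ≤ g. j < l, so j < g. g = p, so j < p. Since u > 0, by multiplying by a positive, j * u < p * u.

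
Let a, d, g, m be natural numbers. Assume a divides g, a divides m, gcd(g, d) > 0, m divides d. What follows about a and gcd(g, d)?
a ≤ gcd(g, d)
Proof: a divides m and m divides d, hence a divides d. Since a divides g, a divides gcd(g, d). gcd(g, d) > 0, so a ≤ gcd(g, d).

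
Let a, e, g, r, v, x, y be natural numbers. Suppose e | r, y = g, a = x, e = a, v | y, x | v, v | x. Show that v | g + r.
y = g and v | y, hence v | g. From x | v and v | x, x = v. Since a = x, a = v. Since e = a and e | r, a | r. a = v, so v | r. v | g, so v | g + r.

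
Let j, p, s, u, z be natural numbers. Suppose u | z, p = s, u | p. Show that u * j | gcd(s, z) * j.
Because p = s and u | p, u | s. u | z, so u | gcd(s, z). Then u * j | gcd(s, z) * j.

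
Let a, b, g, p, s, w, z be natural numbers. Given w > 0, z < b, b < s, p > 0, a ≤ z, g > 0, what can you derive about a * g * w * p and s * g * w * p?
a * g * w * p < s * g * w * p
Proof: z < b and b < s, thus z < s. Since a ≤ z, a < s. Combined with g > 0, by multiplying by a positive, a * g < s * g. Combined with w > 0, by multiplying by a positive, a * g * w < s * g * w. Because p > 0, by multiplying by a positive, a * g * w * p < s * g * w * p.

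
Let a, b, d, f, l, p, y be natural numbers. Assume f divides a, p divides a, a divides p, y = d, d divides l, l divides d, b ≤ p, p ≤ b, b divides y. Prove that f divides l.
p divides a and a divides p, so p = a. d divides l and l divides d, so d = l. Since y = d, y = l. b ≤ p and p ≤ b, so b = p. b divides y, so p divides y. y = l, so p divides l. p = a, so a divides l. Since f divides a, f divides l.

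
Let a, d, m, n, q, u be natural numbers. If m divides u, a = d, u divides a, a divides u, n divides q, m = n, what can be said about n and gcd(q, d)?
n divides gcd(q, d)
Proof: From u divides a and a divides u, u = a. Since a = d, u = d. Since m divides u, m divides d. m = n, so n divides d. Since n divides q, n divides gcd(q, d).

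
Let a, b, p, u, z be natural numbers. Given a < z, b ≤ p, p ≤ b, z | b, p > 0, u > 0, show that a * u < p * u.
Because b ≤ p and p ≤ b, b = p. Since z | b, z | p. Since p > 0, z ≤ p. a < z, so a < p. Since u > 0, a * u < p * u.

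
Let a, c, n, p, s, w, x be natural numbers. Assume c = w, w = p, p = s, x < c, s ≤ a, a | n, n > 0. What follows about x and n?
x < n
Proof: Because c = w and w = p, c = p. p = s, so c = s. Since x < c, x < s. a | n and n > 0, so a ≤ n. s ≤ a, so s ≤ n. x < s, so x < n.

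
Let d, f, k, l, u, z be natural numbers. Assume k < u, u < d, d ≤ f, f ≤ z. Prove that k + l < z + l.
u < d and d ≤ f, therefore u < f. k < u, so k < f. f ≤ z, so k < z. Then k + l < z + l.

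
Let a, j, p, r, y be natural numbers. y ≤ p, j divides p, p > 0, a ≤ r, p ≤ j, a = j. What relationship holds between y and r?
y ≤ r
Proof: From j divides p and p > 0, j ≤ p. p ≤ j, so j = p. Since a = j, a = p. Because a ≤ r, p ≤ r. y ≤ p, so y ≤ r.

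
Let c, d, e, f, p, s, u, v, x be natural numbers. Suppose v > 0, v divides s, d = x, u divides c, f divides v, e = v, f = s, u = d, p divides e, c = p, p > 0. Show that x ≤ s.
u = d and d = x, so u = x. c = p and u divides c, thus u divides p. Because p > 0, u ≤ p. Since f = s and f divides v, s divides v. v divides s, so v = s. e = v and p divides e, hence p divides v. Since v > 0, p ≤ v. v = s, so p ≤ s. Since u ≤ p, u ≤ s. From u = x, x ≤ s.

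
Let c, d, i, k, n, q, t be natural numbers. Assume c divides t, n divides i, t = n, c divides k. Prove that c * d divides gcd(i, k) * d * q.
t = n and c divides t, therefore c divides n. Since n divides i, c divides i. Because c divides k, c divides gcd(i, k). Then c * d divides gcd(i, k) * d. Then c * d divides gcd(i, k) * d * q.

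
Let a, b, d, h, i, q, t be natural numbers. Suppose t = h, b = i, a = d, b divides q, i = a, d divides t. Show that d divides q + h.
From b = i and i = a, b = a. Since a = d, b = d. b divides q, so d divides q. Because t = h and d divides t, d divides h. d divides q, so d divides q + h.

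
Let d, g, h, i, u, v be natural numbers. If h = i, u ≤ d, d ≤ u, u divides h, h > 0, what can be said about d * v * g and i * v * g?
d * v * g ≤ i * v * g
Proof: u ≤ d and d ≤ u, so u = d. u divides h, so d divides h. From h > 0, d ≤ h. Since h = i, d ≤ i. By multiplying by a non-negative, d * v ≤ i * v. By multiplying by a non-negative, d * v * g ≤ i * v * g.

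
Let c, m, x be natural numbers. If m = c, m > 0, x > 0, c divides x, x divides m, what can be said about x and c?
x = c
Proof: Since x divides m and m > 0, x ≤ m. Since m = c, x ≤ c. c divides x and x > 0, hence c ≤ x. Since x ≤ c, x = c.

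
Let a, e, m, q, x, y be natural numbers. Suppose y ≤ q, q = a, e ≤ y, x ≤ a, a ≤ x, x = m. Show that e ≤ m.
a ≤ x and x ≤ a, thus a = x. Since x = m, a = m. From q = a and y ≤ q, y ≤ a. a = m, so y ≤ m. e ≤ y, so e ≤ m.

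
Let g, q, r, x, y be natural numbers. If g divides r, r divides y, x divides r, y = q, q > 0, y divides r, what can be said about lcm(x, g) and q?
lcm(x, g) ≤ q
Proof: r divides y and y divides r, hence r = y. y = q, so r = q. x divides r and g divides r, thus lcm(x, g) divides r. Because r = q, lcm(x, g) divides q. q > 0, so lcm(x, g) ≤ q.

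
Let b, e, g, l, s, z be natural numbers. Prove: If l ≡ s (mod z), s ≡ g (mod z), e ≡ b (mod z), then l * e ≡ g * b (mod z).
Because l ≡ s (mod z) and s ≡ g (mod z), l ≡ g (mod z). Since e ≡ b (mod z), l * e ≡ g * b (mod z).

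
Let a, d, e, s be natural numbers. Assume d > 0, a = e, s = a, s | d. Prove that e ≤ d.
Because s = a and a = e, s = e. s | d and d > 0, thus s ≤ d. s = e, so e ≤ d.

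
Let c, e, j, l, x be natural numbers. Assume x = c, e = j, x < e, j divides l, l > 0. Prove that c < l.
Since e = j and x < e, x < j. Since x = c, c < j. j divides l and l > 0, therefore j ≤ l. Because c < j, c < l.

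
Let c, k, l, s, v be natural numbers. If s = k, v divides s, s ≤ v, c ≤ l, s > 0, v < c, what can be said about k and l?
k < l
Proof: Because v divides s and s > 0, v ≤ s. s ≤ v, so v = s. Since s = k, v = k. Since v < c, k < c. c ≤ l, so k < l.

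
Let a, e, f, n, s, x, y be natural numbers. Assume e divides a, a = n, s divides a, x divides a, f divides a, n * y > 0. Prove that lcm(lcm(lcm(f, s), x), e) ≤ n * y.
Since f divides a and s divides a, lcm(f, s) divides a. Since x divides a, lcm(lcm(f, s), x) divides a. e divides a, so lcm(lcm(lcm(f, s), x), e) divides a. Since a = n, lcm(lcm(lcm(f, s), x), e) divides n. Then lcm(lcm(lcm(f, s), x), e) divides n * y. n * y > 0, so lcm(lcm(lcm(f, s), x), e) ≤ n * y.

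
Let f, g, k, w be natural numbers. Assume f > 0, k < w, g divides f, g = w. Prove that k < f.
g = w and g divides f, therefore w divides f. From f > 0, w ≤ f. Since k < w, k < f.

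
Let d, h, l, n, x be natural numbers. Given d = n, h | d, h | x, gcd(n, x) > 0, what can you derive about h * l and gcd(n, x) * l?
h * l ≤ gcd(n, x) * l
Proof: Since d = n and h | d, h | n. h | x, so h | gcd(n, x). gcd(n, x) > 0, so h ≤ gcd(n, x). Then h * l ≤ gcd(n, x) * l.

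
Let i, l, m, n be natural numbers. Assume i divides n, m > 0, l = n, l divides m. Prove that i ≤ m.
Since l = n and l divides m, n divides m. Since i divides n, i divides m. m > 0, so i ≤ m.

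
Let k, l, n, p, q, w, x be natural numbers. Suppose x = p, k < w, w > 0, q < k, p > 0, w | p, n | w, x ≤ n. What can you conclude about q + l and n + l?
q + l < n + l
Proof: w | p and p > 0, so w ≤ p. x = p and x ≤ n, thus p ≤ n. From w ≤ p, w ≤ n. From n | w and w > 0, n ≤ w. w ≤ n, so w = n. q < k and k < w, hence q < w. Since w = n, q < n. Then q + l < n + l.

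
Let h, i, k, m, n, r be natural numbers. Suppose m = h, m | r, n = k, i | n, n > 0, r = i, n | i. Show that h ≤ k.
Since i | n and n | i, i = n. Since r = i, r = n. Since m | r, m | n. Because n > 0, m ≤ n. n = k, so m ≤ k. Since m = h, h ≤ k.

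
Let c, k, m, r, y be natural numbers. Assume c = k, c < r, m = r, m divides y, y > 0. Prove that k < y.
m = r and m divides y, therefore r divides y. Since y > 0, r ≤ y. Because c < r, c < y. c = k, so k < y.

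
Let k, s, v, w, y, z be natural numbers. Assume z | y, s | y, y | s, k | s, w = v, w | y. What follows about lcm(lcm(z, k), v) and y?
lcm(lcm(z, k), v) | y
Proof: s | y and y | s, thus s = y. k | s, so k | y. Because z | y, lcm(z, k) | y. From w = v and w | y, v | y. lcm(z, k) | y, so lcm(lcm(z, k), v) | y.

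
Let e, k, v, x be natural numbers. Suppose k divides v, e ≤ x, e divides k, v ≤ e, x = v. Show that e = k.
Since x = v and e ≤ x, e ≤ v. Because v ≤ e, v = e. Since k divides v, k divides e. Since e divides k, e = k.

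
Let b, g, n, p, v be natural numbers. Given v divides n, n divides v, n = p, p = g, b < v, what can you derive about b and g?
b < g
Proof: From v divides n and n divides v, v = n. n = p, so v = p. p = g, so v = g. b < v, so b < g.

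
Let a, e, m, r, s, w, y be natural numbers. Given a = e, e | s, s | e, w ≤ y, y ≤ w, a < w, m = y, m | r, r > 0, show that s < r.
Because e | s and s | e, e = s. a = e, so a = s. Since w ≤ y and y ≤ w, w = y. a < w, so a < y. Since a = s, s < y. Because m = y and m | r, y | r. Since r > 0, y ≤ r. Since s < y, s < r.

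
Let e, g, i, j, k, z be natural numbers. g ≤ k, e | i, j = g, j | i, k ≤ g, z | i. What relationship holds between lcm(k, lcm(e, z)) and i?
lcm(k, lcm(e, z)) | i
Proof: Because g ≤ k and k ≤ g, g = k. Because j = g and j | i, g | i. g = k, so k | i. Since e | i and z | i, lcm(e, z) | i. k | i, so lcm(k, lcm(e, z)) | i.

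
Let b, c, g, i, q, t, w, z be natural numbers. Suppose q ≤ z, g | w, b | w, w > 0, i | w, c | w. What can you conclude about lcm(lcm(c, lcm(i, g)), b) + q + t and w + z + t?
lcm(lcm(c, lcm(i, g)), b) + q + t ≤ w + z + t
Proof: Because i | w and g | w, lcm(i, g) | w. c | w, so lcm(c, lcm(i, g)) | w. Since b | w, lcm(lcm(c, lcm(i, g)), b) | w. From w > 0, lcm(lcm(c, lcm(i, g)), b) ≤ w. From q ≤ z, lcm(lcm(c, lcm(i, g)), b) + q ≤ w + z. Then lcm(lcm(c, lcm(i, g)), b) + q + t ≤ w + z + t.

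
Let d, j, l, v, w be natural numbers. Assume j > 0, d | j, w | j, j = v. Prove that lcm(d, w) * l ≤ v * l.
d | j and w | j, hence lcm(d, w) | j. Since j > 0, lcm(d, w) ≤ j. Since j = v, lcm(d, w) ≤ v. Then lcm(d, w) * l ≤ v * l.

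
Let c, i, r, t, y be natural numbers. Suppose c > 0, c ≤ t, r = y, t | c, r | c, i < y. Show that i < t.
t | c and c > 0, thus t ≤ c. c ≤ t, so c = t. r | c and c > 0, thus r ≤ c. r = y, so y ≤ c. Because i < y, i < c. Since c = t, i < t.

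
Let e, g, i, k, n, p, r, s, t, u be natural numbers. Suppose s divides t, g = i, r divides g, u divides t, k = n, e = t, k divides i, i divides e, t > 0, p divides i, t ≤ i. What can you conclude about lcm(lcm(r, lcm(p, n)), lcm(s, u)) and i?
lcm(lcm(r, lcm(p, n)), lcm(s, u)) divides i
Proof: From g = i and r divides g, r divides i. Because k = n and k divides i, n divides i. p divides i, so lcm(p, n) divides i. Since r divides i, lcm(r, lcm(p, n)) divides i. From e = t and i divides e, i divides t. t > 0, so i ≤ t. Since t ≤ i, t = i. s divides t and u divides t, so lcm(s, u) divides t. t = i, so lcm(s, u) divides i. lcm(r, lcm(p, n)) divides i, so lcm(lcm(r, lcm(p, n)), lcm(s, u)) divides i.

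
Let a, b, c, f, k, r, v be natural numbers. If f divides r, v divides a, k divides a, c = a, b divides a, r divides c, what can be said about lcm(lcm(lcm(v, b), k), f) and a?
lcm(lcm(lcm(v, b), k), f) divides a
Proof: v divides a and b divides a, thus lcm(v, b) divides a. Since k divides a, lcm(lcm(v, b), k) divides a. c = a and r divides c, thus r divides a. Since f divides r, f divides a. Since lcm(lcm(v, b), k) divides a, lcm(lcm(lcm(v, b), k), f) divides a.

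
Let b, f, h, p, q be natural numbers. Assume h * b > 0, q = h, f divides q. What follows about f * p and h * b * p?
f * p ≤ h * b * p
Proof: q = h and f divides q, thus f divides h. Then f divides h * b. Since h * b > 0, f ≤ h * b. By multiplying by a non-negative, f * p ≤ h * b * p.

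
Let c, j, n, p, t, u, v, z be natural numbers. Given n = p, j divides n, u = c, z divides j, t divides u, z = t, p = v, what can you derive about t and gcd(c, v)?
t divides gcd(c, v)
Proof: u = c and t divides u, thus t divides c. n = p and p = v, thus n = v. j divides n, so j divides v. z divides j, so z divides v. z = t, so t divides v. t divides c, so t divides gcd(c, v).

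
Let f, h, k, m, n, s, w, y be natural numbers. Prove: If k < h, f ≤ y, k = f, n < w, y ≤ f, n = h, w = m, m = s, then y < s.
f ≤ y and y ≤ f, so f = y. Since k = f, k = y. k < h, so y < h. w = m and m = s, hence w = s. n < w, so n < s. n = h, so h < s. Since y < h, y < s.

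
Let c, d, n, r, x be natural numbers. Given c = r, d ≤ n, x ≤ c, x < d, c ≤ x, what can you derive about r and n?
r < n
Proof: Because x ≤ c and c ≤ x, x = c. c = r, so x = r. Since x < d, r < d. d ≤ n, so r < n.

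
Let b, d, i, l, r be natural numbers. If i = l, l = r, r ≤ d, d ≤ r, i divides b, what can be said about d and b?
d divides b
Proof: i = l and l = r, so i = r. Since r ≤ d and d ≤ r, r = d. i = r, so i = d. Since i divides b, d divides b.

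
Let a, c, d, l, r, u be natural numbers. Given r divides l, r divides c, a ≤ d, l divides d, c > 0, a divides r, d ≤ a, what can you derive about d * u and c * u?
d * u ≤ c * u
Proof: Since r divides l and l divides d, r divides d. From a ≤ d and d ≤ a, a = d. Since a divides r, d divides r. Since r divides d, r = d. Since r divides c and c > 0, r ≤ c. r = d, so d ≤ c. By multiplying by a non-negative, d * u ≤ c * u.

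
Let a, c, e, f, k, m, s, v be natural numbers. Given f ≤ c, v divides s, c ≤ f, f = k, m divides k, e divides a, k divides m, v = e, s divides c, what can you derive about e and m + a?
e divides m + a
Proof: Because c ≤ f and f ≤ c, c = f. Since f = k, c = k. k divides m and m divides k, thus k = m. From c = k, c = m. v divides s and s divides c, hence v divides c. Because v = e, e divides c. c = m, so e divides m. Since e divides a, e divides m + a.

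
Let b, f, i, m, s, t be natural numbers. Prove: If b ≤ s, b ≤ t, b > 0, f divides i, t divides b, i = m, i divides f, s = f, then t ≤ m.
Since f divides i and i divides f, f = i. s = f, so s = i. Because i = m, s = m. t divides b and b > 0, therefore t ≤ b. Since b ≤ t, b = t. b ≤ s, so t ≤ s. s = m, so t ≤ m.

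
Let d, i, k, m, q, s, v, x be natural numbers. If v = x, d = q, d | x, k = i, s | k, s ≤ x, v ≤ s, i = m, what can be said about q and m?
q | m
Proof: Since d = q and d | x, q | x. From v = x and v ≤ s, x ≤ s. Because s ≤ x, s = x. Because k = i and s | k, s | i. From i = m, s | m. s = x, so x | m. Since q | x, q | m.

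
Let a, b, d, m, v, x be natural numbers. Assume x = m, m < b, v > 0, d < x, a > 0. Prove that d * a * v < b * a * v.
x = m and d < x, hence d < m. Since m < b, d < b. Combining with a > 0, by multiplying by a positive, d * a < b * a. From v > 0, by multiplying by a positive, d * a * v < b * a * v.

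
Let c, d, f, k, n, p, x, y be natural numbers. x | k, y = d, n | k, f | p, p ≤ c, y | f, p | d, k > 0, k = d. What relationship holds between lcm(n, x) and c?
lcm(n, x) ≤ c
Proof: Since y | f and f | p, y | p. Since y = d, d | p. p | d, so d = p. k = d, so k = p. Because n | k and x | k, lcm(n, x) | k. Since k > 0, lcm(n, x) ≤ k. Since k = p, lcm(n, x) ≤ p. p ≤ c, so lcm(n, x) ≤ c.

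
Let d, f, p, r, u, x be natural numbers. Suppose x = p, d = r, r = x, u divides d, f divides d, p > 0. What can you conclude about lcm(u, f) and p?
lcm(u, f) ≤ p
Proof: d = r and r = x, hence d = x. Since x = p, d = p. From u divides d and f divides d, lcm(u, f) divides d. d = p, so lcm(u, f) divides p. Since p > 0, lcm(u, f) ≤ p.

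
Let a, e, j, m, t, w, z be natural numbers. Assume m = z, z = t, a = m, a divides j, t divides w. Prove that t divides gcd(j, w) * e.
Since m = z and z = t, m = t. a = m and a divides j, therefore m divides j. m = t, so t divides j. Since t divides w, t divides gcd(j, w). Then t divides gcd(j, w) * e.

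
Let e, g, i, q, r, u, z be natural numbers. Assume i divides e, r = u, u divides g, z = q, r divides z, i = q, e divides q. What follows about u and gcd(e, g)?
u divides gcd(e, g)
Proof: From i = q and i divides e, q divides e. e divides q, so q = e. z = q and r divides z, hence r divides q. Since r = u, u divides q. q = e, so u divides e. u divides g, so u divides gcd(e, g).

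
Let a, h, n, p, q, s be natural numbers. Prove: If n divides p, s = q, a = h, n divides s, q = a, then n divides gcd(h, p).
s = q and q = a, therefore s = a. Since a = h, s = h. n divides s, so n divides h. n divides p, so n divides gcd(h, p).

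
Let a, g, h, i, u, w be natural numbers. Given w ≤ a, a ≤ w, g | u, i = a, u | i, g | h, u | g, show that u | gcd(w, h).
From a ≤ w and w ≤ a, a = w. i = a and u | i, hence u | a. Since a = w, u | w. g | u and u | g, hence g = u. Since g | h, u | h. u | w, so u | gcd(w, h).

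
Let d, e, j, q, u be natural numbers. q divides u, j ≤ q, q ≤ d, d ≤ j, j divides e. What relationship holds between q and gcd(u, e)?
q divides gcd(u, e)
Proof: Because q ≤ d and d ≤ j, q ≤ j. j ≤ q, so j = q. Since j divides e, q divides e. Since q divides u, q divides gcd(u, e).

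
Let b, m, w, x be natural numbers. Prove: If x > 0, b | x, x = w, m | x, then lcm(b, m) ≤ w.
Since b | x and m | x, lcm(b, m) | x. x > 0, so lcm(b, m) ≤ x. Since x = w, lcm(b, m) ≤ w.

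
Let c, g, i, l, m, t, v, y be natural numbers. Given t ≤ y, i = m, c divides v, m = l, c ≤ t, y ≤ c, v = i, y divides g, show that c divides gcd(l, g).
Since v = i and i = m, v = m. c divides v, so c divides m. Since m = l, c divides l. c ≤ t and t ≤ y, therefore c ≤ y. y ≤ c, so y = c. Since y divides g, c divides g. c divides l, so c divides gcd(l, g).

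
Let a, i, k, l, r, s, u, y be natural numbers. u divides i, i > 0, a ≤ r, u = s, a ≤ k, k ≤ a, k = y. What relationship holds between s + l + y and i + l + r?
s + l + y ≤ i + l + r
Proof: Because u divides i and i > 0, u ≤ i. Since u = s, s ≤ i. Then s + l ≤ i + l. a ≤ k and k ≤ a, thus a = k. Because k = y, a = y. Since a ≤ r, y ≤ r. Since s + l ≤ i + l, s + l + y ≤ i + l + r.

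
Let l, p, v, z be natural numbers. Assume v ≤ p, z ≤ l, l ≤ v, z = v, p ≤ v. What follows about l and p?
l = p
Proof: z = v and z ≤ l, thus v ≤ l. l ≤ v, so l = v. Because v ≤ p and p ≤ v, v = p. l = v, so l = p.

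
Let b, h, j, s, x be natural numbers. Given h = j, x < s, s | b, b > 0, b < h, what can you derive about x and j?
x < j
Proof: s | b and b > 0, therefore s ≤ b. Since b < h, s < h. Since x < s, x < h. h = j, so x < j.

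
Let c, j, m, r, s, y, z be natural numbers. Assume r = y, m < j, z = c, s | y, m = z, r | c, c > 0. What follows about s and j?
s < j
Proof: r = y and r | c, therefore y | c. Since s | y, s | c. Since c > 0, s ≤ c. m = z and z = c, therefore m = c. Since m < j, c < j. Since s ≤ c, s < j.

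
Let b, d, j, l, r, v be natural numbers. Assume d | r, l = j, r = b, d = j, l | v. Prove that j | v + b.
Since l = j and l | v, j | v. Since r = b and d | r, d | b. d = j, so j | b. j | v, so j | v + b.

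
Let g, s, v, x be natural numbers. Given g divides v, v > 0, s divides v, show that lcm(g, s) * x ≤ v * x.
g divides v and s divides v, hence lcm(g, s) divides v. v > 0, so lcm(g, s) ≤ v. By multiplying by a non-negative, lcm(g, s) * x ≤ v * x.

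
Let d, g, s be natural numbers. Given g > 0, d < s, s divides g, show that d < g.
Since s divides g and g > 0, s ≤ g. Because d < s, d < g.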